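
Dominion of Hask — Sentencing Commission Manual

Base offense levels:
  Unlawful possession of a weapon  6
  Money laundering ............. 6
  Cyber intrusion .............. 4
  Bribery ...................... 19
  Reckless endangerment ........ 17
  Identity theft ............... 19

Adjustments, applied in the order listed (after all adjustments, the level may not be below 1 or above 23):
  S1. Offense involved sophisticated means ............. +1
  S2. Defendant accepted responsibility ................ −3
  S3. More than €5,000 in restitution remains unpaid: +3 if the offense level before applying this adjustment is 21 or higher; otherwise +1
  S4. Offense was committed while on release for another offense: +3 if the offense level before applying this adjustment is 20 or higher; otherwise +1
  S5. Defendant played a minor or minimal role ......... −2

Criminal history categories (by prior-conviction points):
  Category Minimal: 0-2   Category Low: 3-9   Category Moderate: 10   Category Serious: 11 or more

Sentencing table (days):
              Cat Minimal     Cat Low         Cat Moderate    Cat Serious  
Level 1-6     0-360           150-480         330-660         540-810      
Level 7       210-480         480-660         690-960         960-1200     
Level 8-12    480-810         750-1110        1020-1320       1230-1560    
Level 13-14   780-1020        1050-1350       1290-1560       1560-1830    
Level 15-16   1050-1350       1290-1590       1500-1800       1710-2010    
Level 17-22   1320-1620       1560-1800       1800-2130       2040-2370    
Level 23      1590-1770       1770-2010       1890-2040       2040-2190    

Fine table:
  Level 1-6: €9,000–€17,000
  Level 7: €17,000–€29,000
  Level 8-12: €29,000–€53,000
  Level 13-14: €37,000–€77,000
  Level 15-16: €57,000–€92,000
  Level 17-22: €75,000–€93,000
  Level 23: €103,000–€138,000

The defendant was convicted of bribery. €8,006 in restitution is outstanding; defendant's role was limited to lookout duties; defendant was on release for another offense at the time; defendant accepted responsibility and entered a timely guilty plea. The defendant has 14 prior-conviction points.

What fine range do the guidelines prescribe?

Base offense level for bribery: 19.
S2 applies: 19 − 3 = 16.
S3 applies (level before this adjustment is 16 < 21, so +1): 16 + 1 = 17.
S4 applies (level before this adjustment is 17 < 20, so +1): 17 + 1 = 18.
S5 applies: 18 − 2 = 16.
Final offense level: 16.
Level 16 falls in the 15-16 band.
Fine table: Level 15-16 → €57,000–€92,000.

€57,000–€92,000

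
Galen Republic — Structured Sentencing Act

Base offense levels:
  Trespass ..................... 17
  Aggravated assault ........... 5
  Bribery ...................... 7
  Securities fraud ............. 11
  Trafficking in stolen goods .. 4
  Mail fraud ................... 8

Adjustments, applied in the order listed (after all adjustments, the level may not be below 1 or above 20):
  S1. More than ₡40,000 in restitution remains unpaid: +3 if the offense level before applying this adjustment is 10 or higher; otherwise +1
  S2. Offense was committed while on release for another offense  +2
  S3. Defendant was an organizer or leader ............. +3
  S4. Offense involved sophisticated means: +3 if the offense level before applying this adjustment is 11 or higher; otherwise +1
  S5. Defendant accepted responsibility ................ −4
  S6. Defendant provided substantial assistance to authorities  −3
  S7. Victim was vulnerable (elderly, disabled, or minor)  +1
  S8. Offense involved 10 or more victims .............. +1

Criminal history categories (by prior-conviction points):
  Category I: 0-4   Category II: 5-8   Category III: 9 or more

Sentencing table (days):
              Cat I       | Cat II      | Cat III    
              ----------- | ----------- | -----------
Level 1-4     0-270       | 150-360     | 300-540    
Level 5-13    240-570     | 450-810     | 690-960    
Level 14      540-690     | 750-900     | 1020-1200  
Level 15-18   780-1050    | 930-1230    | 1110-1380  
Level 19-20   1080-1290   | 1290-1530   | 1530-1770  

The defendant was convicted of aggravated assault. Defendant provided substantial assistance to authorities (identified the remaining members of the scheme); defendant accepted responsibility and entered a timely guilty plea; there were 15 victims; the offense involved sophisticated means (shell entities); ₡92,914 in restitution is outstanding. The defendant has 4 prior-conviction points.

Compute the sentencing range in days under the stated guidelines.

0-270 days

Base offense level for aggravated assault: 5.
S1 applies (level before this adjustment is 5 < 10, so +1): 5 + 1 = 6.
S2 does not apply.
S3 does not apply.
S4 applies (level before this adjustment is 6 < 11, so +1): 6 + 1 = 7.
S5 applies: 7 − 4 = 3.
S6 applies: 3 − 3 = 0.
S7 does not apply.
S8 applies: 0 + 1 = 1.
Final offense level: 1.
Criminal history: 4 prior points → Category I (0-4).
Level 1 falls in the 1-4 band.
Grid: Level 1-4 × Category I = 0-270 days.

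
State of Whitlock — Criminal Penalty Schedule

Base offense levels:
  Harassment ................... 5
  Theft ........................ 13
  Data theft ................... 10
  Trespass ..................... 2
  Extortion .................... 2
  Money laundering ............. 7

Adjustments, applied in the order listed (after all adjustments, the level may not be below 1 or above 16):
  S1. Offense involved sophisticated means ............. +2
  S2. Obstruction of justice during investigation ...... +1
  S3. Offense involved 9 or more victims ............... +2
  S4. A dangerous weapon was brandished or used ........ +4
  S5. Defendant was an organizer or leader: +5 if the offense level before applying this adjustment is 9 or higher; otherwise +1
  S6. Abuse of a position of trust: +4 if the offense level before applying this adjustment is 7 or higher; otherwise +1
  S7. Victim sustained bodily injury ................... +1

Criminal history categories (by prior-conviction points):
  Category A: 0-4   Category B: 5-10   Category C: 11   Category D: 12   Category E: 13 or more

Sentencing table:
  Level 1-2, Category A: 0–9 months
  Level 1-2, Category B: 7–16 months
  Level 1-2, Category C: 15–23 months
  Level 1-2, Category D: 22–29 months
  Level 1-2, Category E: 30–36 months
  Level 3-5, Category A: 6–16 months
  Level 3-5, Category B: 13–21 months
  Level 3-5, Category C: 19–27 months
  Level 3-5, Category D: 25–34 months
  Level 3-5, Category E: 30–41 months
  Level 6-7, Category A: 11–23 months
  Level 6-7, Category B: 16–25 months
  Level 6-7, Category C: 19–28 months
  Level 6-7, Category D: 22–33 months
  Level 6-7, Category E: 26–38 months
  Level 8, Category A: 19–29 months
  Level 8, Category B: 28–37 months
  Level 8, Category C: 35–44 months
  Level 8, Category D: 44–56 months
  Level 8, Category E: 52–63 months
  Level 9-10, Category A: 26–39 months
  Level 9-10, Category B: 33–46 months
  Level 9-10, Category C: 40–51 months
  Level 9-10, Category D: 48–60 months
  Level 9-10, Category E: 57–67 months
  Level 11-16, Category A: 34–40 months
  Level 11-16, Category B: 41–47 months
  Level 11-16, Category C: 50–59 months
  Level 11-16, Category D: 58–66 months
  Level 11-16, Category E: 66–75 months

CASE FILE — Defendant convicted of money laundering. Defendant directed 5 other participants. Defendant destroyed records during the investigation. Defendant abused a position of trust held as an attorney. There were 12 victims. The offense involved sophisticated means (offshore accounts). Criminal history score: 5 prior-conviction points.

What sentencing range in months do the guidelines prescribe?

Base offense level for money laundering: 7.
S1 applies: 7 + 2 = 9.
S2 applies: 9 + 1 = 10.
S3 applies: 10 + 2 = 12.
S5 applies (level before this adjustment is 12 ≥ 9, so +5): 12 + 5 = 17.
S6 applies (level before this adjustment is 17 ≥ 7, so +4): 17 + 4 = 21.
S7 does not apply.
Level 21 exceeds the maximum of 16; capped at 16.
Final offense level: 16.
Criminal history: 5 prior points → Category B (5-10).
Level 16 falls in the 11-16 band.
Grid: Level 11-16 × Category B = 41-47 months.

41-47 months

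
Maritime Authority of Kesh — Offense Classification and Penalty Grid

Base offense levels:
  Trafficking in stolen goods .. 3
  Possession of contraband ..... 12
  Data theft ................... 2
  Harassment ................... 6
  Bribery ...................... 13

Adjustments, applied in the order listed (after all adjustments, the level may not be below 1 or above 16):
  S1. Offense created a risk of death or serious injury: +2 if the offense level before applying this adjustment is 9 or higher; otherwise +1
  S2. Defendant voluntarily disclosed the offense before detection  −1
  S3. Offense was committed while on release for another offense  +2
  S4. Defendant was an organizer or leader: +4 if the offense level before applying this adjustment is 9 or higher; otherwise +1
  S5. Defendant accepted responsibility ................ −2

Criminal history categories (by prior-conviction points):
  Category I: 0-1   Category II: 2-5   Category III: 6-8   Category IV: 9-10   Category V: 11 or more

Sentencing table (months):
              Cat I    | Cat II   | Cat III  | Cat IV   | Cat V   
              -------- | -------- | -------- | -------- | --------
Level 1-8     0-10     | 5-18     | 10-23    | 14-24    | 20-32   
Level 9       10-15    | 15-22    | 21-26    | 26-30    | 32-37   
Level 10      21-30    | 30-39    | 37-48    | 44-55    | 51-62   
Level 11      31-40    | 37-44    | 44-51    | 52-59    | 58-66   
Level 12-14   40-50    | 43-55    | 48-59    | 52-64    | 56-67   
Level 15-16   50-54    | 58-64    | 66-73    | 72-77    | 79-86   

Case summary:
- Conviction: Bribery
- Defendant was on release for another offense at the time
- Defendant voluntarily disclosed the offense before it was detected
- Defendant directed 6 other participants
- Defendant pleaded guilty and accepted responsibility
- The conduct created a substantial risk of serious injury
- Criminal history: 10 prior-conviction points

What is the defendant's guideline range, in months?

72-77 months

Base offense level for bribery: 13.
S1 applies (level before this adjustment is 13 ≥ 9, so +2): 13 + 2 = 15.
S2 applies: 15 − 1 = 14.
S3 applies: 14 + 2 = 16.
S4 applies (level before this adjustment is 16 ≥ 9, so +4): 16 + 4 = 20.
S5 applies: 20 − 2 = 18.
Level 18 exceeds the maximum of 16; capped at 16.
Final offense level: 16.
Criminal history: 10 prior points → Category IV (9-10).
Level 16 falls in the 15-16 band.
Grid: Level 15-16 × Category IV = 72-77 months.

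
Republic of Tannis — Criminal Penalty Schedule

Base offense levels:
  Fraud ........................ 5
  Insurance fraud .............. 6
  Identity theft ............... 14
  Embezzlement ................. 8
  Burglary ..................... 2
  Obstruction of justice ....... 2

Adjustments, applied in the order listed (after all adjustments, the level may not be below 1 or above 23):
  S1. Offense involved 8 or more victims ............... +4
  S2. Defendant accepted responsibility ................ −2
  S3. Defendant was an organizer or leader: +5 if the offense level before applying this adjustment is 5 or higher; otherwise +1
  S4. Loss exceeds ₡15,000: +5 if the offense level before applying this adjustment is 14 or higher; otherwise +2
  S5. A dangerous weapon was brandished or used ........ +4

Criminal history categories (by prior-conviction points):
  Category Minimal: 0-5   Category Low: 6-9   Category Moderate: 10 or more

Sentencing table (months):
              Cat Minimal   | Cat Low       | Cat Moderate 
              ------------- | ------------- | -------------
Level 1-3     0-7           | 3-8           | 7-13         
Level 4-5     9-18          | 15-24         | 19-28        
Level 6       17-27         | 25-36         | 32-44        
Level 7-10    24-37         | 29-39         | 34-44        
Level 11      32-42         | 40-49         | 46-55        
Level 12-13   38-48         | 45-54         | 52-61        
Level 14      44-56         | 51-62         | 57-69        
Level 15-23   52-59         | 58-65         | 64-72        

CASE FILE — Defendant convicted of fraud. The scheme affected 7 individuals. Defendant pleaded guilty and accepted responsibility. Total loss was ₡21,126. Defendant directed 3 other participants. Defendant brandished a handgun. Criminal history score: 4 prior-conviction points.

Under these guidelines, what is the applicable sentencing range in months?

Base offense level for fraud: 5.
S1 does not apply.
S2 applies: 5 − 2 = 3.
S3 applies (level before this adjustment is 3 < 5, so +1): 3 + 1 = 4.
S4 applies (level before this adjustment is 4 < 14, so +2): 4 + 2 = 6.
S5 applies: 6 + 4 = 10.
Final offense level: 10.
Criminal history: 4 prior points → Category Minimal (0-5).
Level 10 falls in the 7-10 band.
Grid: Level 7-10 × Category Minimal = 24-37 months.

24-37 months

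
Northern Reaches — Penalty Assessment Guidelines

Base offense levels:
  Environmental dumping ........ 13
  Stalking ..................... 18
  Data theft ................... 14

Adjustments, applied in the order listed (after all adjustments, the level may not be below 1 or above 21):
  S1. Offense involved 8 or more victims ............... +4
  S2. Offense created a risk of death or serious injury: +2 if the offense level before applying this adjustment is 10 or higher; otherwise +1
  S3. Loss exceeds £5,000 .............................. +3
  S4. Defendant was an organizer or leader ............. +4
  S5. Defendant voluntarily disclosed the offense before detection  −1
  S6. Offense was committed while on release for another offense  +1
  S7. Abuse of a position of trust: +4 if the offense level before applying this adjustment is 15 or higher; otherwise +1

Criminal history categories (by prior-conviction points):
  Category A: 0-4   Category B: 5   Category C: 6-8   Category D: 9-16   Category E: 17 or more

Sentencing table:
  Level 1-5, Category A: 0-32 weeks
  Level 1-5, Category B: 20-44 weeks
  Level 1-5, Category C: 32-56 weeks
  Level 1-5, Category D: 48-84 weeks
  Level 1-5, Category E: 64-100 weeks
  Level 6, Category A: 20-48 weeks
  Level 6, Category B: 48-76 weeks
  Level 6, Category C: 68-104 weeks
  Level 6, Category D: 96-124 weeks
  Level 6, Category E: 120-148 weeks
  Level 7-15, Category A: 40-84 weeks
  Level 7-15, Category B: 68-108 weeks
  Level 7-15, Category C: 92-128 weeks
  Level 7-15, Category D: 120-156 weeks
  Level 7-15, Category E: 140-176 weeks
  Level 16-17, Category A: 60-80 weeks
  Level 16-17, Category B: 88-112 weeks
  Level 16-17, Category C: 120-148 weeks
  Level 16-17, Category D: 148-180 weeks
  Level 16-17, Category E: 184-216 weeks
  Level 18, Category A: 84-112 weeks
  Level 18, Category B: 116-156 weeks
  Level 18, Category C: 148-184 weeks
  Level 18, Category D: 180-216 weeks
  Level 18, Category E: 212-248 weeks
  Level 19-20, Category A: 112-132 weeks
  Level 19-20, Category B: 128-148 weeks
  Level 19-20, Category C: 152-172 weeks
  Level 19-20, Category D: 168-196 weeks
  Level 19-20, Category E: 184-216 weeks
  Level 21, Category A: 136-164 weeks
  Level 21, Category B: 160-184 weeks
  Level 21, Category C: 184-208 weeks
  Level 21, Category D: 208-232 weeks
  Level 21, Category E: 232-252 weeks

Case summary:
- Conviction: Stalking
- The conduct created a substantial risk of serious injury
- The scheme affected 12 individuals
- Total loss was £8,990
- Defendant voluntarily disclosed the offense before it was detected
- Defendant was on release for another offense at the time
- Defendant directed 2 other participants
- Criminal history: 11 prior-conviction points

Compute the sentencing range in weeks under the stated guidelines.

208-232 weeks

Base offense level for stalking: 18.
S1 applies: 18 + 4 = 22.
S2 applies (level before this adjustment is 22 ≥ 10, so +2): 22 + 2 = 24.
S3 applies: 24 + 3 = 27.
S4 applies: 27 + 4 = 31.
S5 applies: 31 − 1 = 30.
S6 applies: 30 + 1 = 31.
S7 does not apply.
Level 31 exceeds the maximum of 21; capped at 21.
Final offense level: 21.
Criminal history: 11 prior points → Category D (9-16).
Level 21 falls in the 21 band.
Grid: Level 21 × Category D = 208-232 weeks.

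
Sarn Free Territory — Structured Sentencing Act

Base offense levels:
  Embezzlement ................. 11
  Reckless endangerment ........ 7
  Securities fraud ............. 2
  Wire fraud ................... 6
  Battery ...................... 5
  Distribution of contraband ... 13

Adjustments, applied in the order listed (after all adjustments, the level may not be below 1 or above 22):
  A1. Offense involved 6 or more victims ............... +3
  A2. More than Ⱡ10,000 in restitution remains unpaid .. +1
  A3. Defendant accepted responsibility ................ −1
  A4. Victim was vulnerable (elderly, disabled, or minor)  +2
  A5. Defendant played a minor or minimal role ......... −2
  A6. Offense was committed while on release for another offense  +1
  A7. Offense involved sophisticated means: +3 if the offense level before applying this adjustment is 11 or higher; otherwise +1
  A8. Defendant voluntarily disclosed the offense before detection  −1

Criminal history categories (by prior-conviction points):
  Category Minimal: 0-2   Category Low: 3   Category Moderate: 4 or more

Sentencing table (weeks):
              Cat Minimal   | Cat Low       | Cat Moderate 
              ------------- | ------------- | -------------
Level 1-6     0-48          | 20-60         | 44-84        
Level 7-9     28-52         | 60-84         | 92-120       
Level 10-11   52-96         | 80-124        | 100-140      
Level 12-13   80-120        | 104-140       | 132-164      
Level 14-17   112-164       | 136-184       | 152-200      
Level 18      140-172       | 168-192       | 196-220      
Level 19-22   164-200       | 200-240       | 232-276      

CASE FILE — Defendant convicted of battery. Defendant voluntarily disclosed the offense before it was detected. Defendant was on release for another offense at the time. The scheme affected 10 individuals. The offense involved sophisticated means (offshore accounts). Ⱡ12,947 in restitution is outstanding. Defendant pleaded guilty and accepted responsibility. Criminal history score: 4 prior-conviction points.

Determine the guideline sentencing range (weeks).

92-120 weeks

Base offense level for battery: 5.
A1 applies: 5 + 3 = 8.
A2 applies: 8 + 1 = 9.
A3 applies: 9 − 1 = 8.
A6 applies: 8 + 1 = 9.
A7 applies (level before this adjustment is 9 < 11, so +1): 9 + 1 = 10.
A8 applies: 10 − 1 = 9.
Final offense level: 9.
Criminal history: 4 prior points → Category Moderate (4+).
Level 9 falls in the 7-9 band.
Grid: Level 7-9 × Category Moderate = 92-120 weeks.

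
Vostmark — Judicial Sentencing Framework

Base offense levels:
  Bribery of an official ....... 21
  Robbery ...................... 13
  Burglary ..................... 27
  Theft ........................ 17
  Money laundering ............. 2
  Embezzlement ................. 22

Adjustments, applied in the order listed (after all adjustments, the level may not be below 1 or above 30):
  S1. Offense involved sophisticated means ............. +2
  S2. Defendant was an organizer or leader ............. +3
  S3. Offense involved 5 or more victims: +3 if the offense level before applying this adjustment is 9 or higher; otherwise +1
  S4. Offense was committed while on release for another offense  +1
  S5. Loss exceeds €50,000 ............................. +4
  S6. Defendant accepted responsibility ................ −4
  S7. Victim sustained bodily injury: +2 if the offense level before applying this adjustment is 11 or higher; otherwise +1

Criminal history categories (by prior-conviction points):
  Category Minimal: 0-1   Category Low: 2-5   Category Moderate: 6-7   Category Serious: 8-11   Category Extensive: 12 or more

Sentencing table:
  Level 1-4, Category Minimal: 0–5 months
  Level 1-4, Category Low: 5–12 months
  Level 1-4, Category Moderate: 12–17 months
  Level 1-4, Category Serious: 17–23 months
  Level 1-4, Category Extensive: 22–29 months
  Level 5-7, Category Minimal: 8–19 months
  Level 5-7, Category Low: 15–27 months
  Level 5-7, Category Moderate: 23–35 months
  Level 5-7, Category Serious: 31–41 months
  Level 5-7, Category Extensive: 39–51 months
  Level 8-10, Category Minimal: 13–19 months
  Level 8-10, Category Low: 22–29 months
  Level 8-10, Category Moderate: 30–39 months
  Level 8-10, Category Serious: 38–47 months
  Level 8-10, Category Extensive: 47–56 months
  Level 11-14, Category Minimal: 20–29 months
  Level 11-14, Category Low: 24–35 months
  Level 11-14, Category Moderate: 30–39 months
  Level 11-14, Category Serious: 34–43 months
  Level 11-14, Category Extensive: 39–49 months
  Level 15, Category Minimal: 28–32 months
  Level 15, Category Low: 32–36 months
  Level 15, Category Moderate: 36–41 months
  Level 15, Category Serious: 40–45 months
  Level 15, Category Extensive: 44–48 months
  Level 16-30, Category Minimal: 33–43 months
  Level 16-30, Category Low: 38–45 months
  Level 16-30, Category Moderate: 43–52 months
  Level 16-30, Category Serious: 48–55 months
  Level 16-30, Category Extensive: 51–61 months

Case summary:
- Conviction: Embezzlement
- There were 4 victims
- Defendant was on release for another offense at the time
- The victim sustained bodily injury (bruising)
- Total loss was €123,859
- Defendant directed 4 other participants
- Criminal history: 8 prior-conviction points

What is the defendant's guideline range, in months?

48-55 months

Base offense level for embezzlement: 22.
S1 does not apply.
S2 applies: 22 + 3 = 25.
S3 does not apply.
S4 applies: 25 + 1 = 26.
S5 applies: 26 + 4 = 30.
S6 does not apply.
S7 applies (level before this adjustment is 30 ≥ 11, so +2): 30 + 2 = 32.
Level 32 exceeds the maximum of 30; capped at 30.
Final offense level: 30.
Criminal history: 8 prior points → Category Serious (8-11).
Level 30 falls in the 16-30 band.
Grid: Level 16-30 × Category Serious = 48-55 months.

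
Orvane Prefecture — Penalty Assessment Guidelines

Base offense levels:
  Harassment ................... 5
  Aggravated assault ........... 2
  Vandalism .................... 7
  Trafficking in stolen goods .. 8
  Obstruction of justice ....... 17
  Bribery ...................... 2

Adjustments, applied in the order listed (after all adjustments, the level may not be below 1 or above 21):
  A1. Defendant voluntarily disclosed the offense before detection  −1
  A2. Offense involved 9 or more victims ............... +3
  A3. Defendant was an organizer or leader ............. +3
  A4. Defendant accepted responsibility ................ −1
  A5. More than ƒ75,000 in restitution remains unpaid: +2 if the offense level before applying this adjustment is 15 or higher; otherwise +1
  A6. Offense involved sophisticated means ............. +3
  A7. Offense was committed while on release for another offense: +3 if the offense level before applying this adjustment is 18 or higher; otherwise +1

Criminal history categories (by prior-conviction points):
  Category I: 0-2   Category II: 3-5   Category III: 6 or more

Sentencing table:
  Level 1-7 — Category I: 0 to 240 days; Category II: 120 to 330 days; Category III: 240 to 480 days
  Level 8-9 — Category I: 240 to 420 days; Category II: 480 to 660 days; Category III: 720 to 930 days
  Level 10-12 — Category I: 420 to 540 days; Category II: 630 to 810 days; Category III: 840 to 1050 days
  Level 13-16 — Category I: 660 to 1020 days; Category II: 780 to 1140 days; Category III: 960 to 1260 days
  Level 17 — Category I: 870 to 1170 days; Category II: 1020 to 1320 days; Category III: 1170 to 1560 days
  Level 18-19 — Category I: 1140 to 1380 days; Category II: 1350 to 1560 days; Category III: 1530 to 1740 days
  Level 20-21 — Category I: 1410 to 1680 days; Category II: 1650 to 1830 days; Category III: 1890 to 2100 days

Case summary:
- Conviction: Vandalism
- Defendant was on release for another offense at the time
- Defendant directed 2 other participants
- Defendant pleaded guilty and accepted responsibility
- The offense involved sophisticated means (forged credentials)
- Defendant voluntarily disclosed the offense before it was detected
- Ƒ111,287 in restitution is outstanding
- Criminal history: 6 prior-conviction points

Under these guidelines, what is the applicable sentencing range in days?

960-1260 days

Base offense level for vandalism: 7.
A1 applies: 7 − 1 = 6.
A3 applies: 6 + 3 = 9.
A4 applies: 9 − 1 = 8.
A5 applies (level before this adjustment is 8 < 15, so +1): 8 + 1 = 9.
A6 applies: 9 + 3 = 12.
A7 applies (level before this adjustment is 12 < 18, so +1): 12 + 1 = 13.
Final offense level: 13.
Criminal history: 6 prior points → Category III (6+).
Level 13 falls in the 13-16 band.
Grid: Level 13-16 × Category III = 960-1260 days.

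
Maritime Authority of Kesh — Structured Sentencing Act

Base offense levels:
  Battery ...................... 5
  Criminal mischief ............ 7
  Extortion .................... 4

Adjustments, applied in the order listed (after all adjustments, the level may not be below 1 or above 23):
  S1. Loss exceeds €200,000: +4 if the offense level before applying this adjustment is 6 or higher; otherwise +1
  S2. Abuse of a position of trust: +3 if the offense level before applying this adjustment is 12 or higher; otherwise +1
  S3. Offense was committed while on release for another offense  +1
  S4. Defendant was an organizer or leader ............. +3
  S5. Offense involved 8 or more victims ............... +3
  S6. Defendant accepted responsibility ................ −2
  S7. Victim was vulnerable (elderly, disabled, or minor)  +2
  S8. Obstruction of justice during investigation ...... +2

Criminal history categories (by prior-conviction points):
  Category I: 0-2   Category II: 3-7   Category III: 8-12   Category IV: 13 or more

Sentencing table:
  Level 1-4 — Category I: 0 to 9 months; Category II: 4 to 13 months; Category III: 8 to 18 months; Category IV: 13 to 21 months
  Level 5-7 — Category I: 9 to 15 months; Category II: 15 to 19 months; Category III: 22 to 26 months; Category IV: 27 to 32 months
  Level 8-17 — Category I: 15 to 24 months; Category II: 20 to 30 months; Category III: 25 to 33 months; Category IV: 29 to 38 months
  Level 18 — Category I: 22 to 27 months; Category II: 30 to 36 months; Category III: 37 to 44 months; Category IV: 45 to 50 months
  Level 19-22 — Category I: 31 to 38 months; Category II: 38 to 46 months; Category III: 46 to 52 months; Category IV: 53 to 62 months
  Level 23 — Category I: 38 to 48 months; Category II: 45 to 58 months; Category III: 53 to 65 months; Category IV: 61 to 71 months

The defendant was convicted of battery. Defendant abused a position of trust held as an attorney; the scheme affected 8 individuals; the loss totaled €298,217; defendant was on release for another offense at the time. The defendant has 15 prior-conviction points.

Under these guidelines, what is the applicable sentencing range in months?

Base offense level for battery: 5.
S1 applies (level before this adjustment is 5 < 6, so +1): 5 + 1 = 6.
S2 applies (level before this adjustment is 6 < 12, so +1): 6 + 1 = 7.
S3 applies: 7 + 1 = 8.
S4 does not apply.
S5 applies: 8 + 3 = 11.
S6 does not apply.
S7 does not apply.
Final offense level: 11.
Criminal history: 15 prior points → Category IV (13+).
Level 11 falls in the 8-17 band.
Grid: Level 8-17 × Category IV = 29-38 months.

29-38 months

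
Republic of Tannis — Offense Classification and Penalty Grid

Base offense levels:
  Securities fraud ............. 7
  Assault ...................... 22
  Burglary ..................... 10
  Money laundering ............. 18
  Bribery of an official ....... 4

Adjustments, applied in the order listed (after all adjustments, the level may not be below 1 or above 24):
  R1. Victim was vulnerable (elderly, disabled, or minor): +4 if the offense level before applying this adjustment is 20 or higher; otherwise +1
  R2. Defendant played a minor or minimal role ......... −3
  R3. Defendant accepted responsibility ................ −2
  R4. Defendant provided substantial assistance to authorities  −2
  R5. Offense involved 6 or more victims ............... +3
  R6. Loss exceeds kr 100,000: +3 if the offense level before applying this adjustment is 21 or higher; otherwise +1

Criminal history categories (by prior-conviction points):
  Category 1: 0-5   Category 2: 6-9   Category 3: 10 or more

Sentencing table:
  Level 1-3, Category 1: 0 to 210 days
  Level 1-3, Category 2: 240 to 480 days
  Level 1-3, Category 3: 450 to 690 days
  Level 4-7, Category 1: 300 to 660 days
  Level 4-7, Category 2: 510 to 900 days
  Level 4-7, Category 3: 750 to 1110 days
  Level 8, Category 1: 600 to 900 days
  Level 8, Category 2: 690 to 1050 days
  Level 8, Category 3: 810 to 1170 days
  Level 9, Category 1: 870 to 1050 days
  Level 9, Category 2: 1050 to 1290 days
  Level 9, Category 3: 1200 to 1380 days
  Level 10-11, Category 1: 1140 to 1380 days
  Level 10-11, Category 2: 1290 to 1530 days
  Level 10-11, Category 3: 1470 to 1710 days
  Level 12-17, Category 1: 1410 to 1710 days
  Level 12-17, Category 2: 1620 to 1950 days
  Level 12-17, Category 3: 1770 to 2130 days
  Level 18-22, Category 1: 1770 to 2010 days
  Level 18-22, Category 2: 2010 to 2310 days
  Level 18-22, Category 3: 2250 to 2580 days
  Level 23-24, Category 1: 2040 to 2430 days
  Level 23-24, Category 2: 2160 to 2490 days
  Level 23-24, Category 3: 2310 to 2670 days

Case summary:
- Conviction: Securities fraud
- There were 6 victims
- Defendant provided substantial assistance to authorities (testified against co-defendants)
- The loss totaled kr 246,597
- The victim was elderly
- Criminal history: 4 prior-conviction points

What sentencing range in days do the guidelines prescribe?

Base offense level for securities fraud: 7.
R1 applies (level before this adjustment is 7 < 20, so +1): 7 + 1 = 8.
R3 does not apply.
R4 applies: 8 − 2 = 6.
R5 applies: 6 + 3 = 9.
R6 applies (level before this adjustment is 9 < 21, so +1): 9 + 1 = 10.
Final offense level: 10.
Criminal history: 4 prior points → Category 1 (0-5).
Level 10 falls in the 10-11 band.
Grid: Level 10-11 × Category 1 = 1140-1380 days.

1140-1380 days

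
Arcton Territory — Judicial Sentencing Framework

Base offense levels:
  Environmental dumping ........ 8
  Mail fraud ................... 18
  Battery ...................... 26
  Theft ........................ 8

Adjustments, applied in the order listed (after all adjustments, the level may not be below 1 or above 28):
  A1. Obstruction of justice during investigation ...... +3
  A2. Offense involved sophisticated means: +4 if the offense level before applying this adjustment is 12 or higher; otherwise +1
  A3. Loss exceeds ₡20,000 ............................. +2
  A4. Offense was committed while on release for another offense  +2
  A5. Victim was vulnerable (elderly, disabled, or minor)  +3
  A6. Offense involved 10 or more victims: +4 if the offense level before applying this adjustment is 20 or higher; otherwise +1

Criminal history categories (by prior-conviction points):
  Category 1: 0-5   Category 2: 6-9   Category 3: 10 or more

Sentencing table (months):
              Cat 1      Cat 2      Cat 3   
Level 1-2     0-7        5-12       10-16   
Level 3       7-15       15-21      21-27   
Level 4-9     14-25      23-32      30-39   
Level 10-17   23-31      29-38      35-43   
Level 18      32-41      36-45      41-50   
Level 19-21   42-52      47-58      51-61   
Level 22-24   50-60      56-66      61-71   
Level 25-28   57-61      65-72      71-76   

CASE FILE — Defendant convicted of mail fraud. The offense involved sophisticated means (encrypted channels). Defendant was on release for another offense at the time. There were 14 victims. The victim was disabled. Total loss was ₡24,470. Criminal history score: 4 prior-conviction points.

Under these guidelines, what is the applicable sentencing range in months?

Base offense level for mail fraud: 18.
A2 applies (level before this adjustment is 18 ≥ 12, so +4): 18 + 4 = 22.
A3 applies: 22 + 2 = 24.
A4 applies: 24 + 2 = 26.
A5 applies: 26 + 3 = 29.
A6 applies (level before this adjustment is 29 ≥ 20, so +4): 29 + 4 = 33.
Level 33 exceeds the maximum of 28; capped at 28.
Final offense level: 28.
Criminal history: 4 prior points → Category 1 (0-5).
Level 28 falls in the 25-28 band.
Grid: Level 25-28 × Category 1 = 57-61 months.

57-61 months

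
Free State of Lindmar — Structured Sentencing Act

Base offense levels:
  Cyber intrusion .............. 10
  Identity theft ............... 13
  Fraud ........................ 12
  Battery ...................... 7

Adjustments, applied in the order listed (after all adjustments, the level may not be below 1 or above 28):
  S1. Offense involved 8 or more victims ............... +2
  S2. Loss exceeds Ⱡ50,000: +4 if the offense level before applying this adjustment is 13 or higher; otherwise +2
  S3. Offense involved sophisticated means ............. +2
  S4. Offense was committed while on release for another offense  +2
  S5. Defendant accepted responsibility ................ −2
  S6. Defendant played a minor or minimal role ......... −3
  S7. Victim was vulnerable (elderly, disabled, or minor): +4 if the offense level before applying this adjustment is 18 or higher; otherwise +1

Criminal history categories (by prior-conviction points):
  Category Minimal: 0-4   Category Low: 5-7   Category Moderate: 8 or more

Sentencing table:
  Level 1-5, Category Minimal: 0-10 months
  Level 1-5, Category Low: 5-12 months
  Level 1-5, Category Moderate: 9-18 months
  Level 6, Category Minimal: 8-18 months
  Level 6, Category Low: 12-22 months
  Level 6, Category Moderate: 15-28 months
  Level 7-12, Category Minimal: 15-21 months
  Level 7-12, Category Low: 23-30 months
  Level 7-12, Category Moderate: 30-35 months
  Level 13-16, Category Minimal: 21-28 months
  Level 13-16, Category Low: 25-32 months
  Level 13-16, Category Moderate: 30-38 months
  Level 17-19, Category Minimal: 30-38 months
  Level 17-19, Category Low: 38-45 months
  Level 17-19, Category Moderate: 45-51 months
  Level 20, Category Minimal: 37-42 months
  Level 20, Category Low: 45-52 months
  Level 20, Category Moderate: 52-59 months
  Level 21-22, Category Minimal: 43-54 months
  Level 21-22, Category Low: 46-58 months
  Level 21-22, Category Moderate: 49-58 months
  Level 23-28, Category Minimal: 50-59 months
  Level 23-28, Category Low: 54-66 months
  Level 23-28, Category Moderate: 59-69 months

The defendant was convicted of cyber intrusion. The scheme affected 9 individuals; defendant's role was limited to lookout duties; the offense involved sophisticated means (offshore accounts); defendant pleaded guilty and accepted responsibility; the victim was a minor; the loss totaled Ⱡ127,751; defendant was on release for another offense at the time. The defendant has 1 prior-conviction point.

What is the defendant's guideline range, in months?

21-28 months

Base offense level for cyber intrusion: 10.
S1 applies: 10 + 2 = 12.
S2 applies (level before this adjustment is 12 < 13, so +2): 12 + 2 = 14.
S3 applies: 14 + 2 = 16.
S4 applies: 16 + 2 = 18.
S5 applies: 18 − 2 = 16.
S6 applies: 16 − 3 = 13.
S7 applies (level before this adjustment is 13 < 18, so +1): 13 + 1 = 14.
Final offense level: 14.
Criminal history: 1 prior point → Category Minimal (0-4).
Level 14 falls in the 13-16 band.
Grid: Level 13-16 × Category Minimal = 21-28 months.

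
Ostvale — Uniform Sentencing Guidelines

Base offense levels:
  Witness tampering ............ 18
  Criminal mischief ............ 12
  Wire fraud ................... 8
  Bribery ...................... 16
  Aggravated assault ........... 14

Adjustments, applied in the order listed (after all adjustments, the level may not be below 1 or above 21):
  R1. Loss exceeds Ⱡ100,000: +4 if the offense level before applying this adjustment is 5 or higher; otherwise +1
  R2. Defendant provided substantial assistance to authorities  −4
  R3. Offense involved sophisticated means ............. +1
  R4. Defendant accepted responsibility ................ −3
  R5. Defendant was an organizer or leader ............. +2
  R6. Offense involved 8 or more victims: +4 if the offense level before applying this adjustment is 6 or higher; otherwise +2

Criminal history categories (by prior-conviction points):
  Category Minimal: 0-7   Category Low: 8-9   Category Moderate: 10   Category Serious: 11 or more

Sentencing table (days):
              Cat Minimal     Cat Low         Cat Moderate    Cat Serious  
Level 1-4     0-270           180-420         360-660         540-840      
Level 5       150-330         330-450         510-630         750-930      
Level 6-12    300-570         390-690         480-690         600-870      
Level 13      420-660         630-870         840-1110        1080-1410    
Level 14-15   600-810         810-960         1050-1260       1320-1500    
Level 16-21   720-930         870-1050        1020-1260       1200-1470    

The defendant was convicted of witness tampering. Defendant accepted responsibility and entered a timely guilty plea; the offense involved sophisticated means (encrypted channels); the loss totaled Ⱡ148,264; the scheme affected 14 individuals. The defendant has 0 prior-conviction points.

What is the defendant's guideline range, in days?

Base offense level for witness tampering: 18.
R1 applies (level before this adjustment is 18 ≥ 5, so +4): 18 + 4 = 22.
R2 does not apply.
R3 applies: 22 + 1 = 23.
R4 applies: 23 − 3 = 20.
R5 does not apply.
R6 applies (level before this adjustment is 20 ≥ 6, so +4): 20 + 4 = 24.
Level 24 exceeds the maximum of 21; capped at 21.
Final offense level: 21.
Criminal history: 0 prior points → Category Minimal (0-7).
Level 21 falls in the 16-21 band.
Grid: Level 16-21 × Category Minimal = 720-930 days.

720-930 days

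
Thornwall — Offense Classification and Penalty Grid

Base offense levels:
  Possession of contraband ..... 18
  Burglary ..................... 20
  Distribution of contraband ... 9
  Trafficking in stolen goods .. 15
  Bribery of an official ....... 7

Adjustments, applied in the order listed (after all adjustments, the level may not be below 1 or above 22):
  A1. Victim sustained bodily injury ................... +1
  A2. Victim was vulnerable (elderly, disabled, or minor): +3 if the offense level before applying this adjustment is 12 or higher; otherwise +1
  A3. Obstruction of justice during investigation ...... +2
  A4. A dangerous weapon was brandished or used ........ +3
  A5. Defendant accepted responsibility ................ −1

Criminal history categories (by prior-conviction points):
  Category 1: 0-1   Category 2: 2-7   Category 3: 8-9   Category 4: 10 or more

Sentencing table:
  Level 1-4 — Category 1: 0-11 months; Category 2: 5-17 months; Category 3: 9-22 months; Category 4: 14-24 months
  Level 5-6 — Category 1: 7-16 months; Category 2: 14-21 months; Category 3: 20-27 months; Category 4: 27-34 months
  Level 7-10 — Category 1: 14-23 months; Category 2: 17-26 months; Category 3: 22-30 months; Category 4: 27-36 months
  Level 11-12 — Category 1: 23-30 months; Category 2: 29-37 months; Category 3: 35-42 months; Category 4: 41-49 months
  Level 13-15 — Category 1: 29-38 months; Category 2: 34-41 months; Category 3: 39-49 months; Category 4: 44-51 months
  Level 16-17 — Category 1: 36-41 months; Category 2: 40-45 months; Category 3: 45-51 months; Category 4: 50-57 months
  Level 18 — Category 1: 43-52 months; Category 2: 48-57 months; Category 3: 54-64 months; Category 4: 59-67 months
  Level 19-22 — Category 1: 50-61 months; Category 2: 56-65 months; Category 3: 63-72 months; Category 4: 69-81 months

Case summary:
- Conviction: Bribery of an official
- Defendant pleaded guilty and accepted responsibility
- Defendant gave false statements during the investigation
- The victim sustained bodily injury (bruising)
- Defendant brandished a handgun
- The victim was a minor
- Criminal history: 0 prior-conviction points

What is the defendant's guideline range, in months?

29-38 months

Base offense level for bribery of an official: 7.
A1 applies: 7 + 1 = 8.
A2 applies (level before this adjustment is 8 < 12, so +1): 8 + 1 = 9.
A3 applies: 9 + 2 = 11.
A4 applies: 11 + 3 = 14.
A5 applies: 14 − 1 = 13.
Final offense level: 13.
Criminal history: 0 prior points → Category 1 (0-1).
Level 13 falls in the 13-15 band.
Grid: Level 13-15 × Category 1 = 29-38 months.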